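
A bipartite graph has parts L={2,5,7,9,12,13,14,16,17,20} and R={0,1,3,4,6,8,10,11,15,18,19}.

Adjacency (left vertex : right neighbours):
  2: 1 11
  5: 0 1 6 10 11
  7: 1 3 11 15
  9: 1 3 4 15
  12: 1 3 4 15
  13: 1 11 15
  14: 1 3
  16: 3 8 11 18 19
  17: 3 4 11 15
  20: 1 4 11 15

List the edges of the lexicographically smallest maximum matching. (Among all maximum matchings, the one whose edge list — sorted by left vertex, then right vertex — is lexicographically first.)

|M| = 7 (so the lex-smallest maximum matching has 7 edges)
process left vertices in ascending order; for each, take the smallest-labelled available neighbour that still permits 7 edges overall, or leave it unmatched if none does
lex-smallest matching: {2-1, 5-0, 7-3, 9-4, 12-15, 13-11, 16-8}

Lex-smallest maximum matching: {(2,1), (5,0), (7,3), (9,4), (12,15), (13,11), (16,8)}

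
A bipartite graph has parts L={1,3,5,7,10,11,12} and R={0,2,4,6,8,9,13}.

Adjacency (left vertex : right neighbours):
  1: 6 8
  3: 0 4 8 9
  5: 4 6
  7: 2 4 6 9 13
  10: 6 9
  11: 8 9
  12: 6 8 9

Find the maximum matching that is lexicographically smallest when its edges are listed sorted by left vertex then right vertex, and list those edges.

Lex-smallest maximum matching: {(1,6), (3,0), (5,4), (7,2), (10,9), (11,8)}

|M| = 6 (so the lex-smallest maximum matching has 6 edges)
process left vertices in ascending order; for each, take the smallest-labelled available neighbour that still permits 6 edges overall, or leave it unmatched if none does
lex-smallest matching: {1-6, 3-0, 5-4, 7-2, 10-9, 11-8}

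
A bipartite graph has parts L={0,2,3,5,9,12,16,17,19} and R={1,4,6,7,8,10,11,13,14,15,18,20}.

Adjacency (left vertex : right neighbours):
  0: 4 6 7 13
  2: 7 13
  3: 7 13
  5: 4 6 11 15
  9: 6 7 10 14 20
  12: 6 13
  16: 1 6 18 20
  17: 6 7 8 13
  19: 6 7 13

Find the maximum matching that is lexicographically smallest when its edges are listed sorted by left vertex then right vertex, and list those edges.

Lex-smallest maximum matching: {(0,4), (2,7), (3,13), (5,11), (9,10), (12,6), (16,1), (17,8)}

|M| = 8 (so the lex-smallest maximum matching has 8 edges)
process left vertices in ascending order; for each, take the smallest-labelled available neighbour that still permits 8 edges overall, or leave it unmatched if none does
lex-smallest matching: {0-4, 2-7, 3-13, 5-11, 9-10, 12-6, 16-1, 17-8}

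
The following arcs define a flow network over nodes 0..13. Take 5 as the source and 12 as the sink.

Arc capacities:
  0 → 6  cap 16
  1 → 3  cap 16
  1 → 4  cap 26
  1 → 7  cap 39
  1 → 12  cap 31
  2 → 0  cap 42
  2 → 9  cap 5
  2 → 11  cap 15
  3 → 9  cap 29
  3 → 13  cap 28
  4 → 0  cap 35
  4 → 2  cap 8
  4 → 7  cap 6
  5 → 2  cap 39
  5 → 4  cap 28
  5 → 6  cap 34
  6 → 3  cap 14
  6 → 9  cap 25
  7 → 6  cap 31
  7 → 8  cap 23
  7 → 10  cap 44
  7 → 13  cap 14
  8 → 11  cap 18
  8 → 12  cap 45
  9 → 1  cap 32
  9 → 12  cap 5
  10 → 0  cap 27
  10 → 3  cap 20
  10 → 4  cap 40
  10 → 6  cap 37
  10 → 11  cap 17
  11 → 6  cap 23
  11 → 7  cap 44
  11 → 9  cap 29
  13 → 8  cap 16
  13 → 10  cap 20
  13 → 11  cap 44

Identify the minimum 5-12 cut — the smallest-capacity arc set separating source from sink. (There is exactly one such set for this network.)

augment #1: 5→2→9→12 push 5
augment #2: 5→4→7→8→12 push 6
augment #3: 5→6→9→1→12 push 25
augment #4: 5→2→11→7→8→12 push 15
augment #5: 5→6→3→9→1→12 push 6
augment #6: 5→6→3→13→8→12 push 3
augment #7: 5→2→0→6→3→13→8→12 push 5
max flow = 65; residual-reachable set from 5 gives S-side
cut edges (S→T): {(2,9), (2,11), (4,7), (6,3), (6,9)} total cap 65

Min-cut arcs: {(2,9), (2,11), (4,7), (6,3), (6,9)} (total capacity 65)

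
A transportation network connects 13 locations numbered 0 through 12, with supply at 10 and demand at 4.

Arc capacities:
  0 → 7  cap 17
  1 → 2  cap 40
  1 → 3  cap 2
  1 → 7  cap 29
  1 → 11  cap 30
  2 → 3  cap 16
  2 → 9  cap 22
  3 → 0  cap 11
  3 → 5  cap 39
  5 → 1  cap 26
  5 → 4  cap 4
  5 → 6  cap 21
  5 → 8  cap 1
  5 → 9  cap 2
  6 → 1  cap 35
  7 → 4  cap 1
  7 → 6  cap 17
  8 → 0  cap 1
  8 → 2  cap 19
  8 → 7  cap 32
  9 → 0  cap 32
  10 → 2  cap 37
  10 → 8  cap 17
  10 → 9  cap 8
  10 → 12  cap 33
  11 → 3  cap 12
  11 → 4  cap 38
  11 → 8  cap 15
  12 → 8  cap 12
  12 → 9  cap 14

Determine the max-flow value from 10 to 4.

augment #1: 10→8→7→4 bottleneck 1, total now 1
augment #2: 10→2→3→5→4 bottleneck 4, total now 5
augment #3: 10→2→3→5→1→11→4 bottleneck 12, total now 17
augment #4: 10→8→7→6→1→11→4 bottleneck 16, total now 33
augment #5: 10→9→0→7→6→1→11→4 bottleneck 1, total now 34

Maximum flow value: 34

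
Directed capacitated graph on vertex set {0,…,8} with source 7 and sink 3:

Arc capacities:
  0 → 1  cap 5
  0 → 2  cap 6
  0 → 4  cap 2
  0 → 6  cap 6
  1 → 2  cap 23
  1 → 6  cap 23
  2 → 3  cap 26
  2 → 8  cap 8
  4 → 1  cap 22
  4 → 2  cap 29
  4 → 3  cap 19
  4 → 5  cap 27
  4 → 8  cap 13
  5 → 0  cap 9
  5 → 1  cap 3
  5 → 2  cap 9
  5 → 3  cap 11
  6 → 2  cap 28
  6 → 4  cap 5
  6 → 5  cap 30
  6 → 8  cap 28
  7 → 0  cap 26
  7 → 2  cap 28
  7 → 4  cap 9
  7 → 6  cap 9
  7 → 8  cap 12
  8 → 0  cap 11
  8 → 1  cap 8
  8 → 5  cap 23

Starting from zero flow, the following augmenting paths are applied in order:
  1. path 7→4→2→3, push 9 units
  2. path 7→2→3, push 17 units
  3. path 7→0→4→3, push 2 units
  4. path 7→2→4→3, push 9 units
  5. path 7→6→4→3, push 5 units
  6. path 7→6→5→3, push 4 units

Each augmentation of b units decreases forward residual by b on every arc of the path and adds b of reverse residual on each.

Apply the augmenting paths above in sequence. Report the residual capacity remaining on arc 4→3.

Residual capacity of (4,3): 3

after path 1 (7→4→2→3, push 9): res(4,3)=19
after path 2 (7→2→3, push 17): res(4,3)=19
after path 3 (7→0→4→3, push 2): res(4,3)=17
after path 4 (7→2→4→3, push 9): res(4,3)=8
after path 5 (7→6→4→3, push 5): res(4,3)=3
after path 6 (7→6→5→3, push 4): res(4,3)=3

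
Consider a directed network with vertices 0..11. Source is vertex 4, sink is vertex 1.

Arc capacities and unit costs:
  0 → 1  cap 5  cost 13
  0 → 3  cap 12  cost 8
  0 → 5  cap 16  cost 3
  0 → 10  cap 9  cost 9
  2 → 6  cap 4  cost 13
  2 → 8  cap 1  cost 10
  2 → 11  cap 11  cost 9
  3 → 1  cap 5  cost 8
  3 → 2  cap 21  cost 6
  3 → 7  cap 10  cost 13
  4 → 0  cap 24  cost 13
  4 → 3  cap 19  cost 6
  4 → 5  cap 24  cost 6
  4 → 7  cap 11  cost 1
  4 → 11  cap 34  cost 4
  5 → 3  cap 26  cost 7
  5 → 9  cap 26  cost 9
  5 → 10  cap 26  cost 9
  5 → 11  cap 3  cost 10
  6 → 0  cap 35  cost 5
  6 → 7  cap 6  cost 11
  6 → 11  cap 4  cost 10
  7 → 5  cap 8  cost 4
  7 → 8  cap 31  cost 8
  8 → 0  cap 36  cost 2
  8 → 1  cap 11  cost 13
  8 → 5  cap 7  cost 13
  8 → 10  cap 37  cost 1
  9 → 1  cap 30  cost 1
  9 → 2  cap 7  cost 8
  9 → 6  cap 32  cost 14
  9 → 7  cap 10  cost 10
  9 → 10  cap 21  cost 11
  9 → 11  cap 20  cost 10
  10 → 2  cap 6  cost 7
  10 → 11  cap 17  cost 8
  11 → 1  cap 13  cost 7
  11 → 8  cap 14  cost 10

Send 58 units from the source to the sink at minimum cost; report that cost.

Minimum cost for 58 units: 955

shortest-cost path #1: 4→11→1 push 13 @ unit cost 11 (adds 143)
shortest-cost path #2: 4→3→1 push 5 @ unit cost 14 (adds 70)
shortest-cost path #3: 4→7→5→9→1 push 8 @ unit cost 15 (adds 120)
shortest-cost path #4: 4→5→9→1 push 18 @ unit cost 16 (adds 288)
shortest-cost path #5: 4→7→8→1 push 3 @ unit cost 22 (adds 66)
shortest-cost path #6: 4→5→7→8→1 push 6 @ unit cost 23 (adds 138)
shortest-cost path #7: 4→0→1 push 5 @ unit cost 26 (adds 130)
total cost = 955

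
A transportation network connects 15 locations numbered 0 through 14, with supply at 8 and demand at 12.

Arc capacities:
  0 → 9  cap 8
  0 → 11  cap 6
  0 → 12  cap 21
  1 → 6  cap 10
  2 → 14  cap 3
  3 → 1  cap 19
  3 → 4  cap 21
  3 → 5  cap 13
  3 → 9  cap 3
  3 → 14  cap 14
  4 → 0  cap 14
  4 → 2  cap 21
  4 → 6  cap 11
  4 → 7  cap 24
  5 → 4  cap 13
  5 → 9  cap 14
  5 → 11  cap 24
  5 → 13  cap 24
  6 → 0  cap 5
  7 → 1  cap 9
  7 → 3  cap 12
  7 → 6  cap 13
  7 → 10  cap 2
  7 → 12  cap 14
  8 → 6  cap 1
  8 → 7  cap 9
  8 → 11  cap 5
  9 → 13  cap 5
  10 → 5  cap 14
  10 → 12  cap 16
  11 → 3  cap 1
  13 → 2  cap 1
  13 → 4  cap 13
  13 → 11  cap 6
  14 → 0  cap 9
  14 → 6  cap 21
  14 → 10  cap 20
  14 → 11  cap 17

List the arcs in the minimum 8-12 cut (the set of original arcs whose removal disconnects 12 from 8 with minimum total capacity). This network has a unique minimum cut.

augment #1: 8→7→12 push 9
augment #2: 8→6→0→12 push 1
augment #3: 8→11→3→4→0→12 push 1
max flow = 11; residual-reachable set from 8 gives S-side
cut edges (S→T): {(8,6), (8,7), (11,3)} total cap 11

Min-cut arcs: {(8,6), (8,7), (11,3)} (total capacity 11)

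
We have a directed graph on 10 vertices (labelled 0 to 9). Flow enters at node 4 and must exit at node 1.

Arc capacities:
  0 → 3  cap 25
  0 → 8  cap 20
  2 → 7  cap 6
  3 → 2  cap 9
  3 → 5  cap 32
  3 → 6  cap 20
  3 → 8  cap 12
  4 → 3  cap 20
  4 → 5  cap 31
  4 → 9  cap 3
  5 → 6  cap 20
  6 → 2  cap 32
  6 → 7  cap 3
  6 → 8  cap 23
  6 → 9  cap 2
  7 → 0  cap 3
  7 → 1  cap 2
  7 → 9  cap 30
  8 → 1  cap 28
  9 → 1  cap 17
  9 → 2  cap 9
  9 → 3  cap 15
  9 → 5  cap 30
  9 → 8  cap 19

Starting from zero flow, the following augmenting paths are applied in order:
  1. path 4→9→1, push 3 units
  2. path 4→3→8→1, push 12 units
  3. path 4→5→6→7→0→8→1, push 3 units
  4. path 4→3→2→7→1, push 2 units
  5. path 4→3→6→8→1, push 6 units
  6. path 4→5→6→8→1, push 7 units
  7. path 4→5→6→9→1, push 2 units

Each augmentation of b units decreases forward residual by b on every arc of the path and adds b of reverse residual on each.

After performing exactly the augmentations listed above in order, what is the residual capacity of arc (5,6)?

Residual capacity of (5,6): 8

after path 1 (4→9→1, push 3): res(5,6)=20
after path 2 (4→3→8→1, push 12): res(5,6)=20
after path 3 (4→5→6→7→0→8→1, push 3): res(5,6)=17
after path 4 (4→3→2→7→1, push 2): res(5,6)=17
after path 5 (4→3→6→8→1, push 6): res(5,6)=17
after path 6 (4→5→6→8→1, push 7): res(5,6)=10
after path 7 (4→5→6→9→1, push 2): res(5,6)=8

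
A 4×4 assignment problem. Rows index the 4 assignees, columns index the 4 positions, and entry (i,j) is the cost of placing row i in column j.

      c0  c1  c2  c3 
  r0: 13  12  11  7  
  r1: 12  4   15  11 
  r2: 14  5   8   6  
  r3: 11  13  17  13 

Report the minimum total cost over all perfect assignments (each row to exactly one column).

optimal assignment: row0→col3 (cost 7), row1→col1 (cost 4), row2→col2 (cost 8), row3→col0 (cost 11)
total = 7 + 4 + 8 + 11 = 30

Minimum assignment cost: 30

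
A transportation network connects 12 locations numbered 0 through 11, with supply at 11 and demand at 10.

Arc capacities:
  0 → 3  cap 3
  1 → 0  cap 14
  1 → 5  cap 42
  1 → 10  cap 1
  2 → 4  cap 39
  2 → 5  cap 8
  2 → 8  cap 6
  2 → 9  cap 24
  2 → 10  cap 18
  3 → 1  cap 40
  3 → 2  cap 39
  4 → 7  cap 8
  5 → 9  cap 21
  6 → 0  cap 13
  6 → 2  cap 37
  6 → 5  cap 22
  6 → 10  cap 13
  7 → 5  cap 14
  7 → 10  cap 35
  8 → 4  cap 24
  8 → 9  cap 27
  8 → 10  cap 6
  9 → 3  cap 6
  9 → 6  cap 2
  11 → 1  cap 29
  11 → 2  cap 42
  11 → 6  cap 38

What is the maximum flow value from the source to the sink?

Maximum flow value: 46

augment #1: 11→1→10 bottleneck 1, total now 1
augment #2: 11→2→10 bottleneck 18, total now 19
augment #3: 11→6→10 bottleneck 13, total now 32
augment #4: 11→2→8→10 bottleneck 6, total now 38
augment #5: 11→2→4→7→10 bottleneck 8, total now 46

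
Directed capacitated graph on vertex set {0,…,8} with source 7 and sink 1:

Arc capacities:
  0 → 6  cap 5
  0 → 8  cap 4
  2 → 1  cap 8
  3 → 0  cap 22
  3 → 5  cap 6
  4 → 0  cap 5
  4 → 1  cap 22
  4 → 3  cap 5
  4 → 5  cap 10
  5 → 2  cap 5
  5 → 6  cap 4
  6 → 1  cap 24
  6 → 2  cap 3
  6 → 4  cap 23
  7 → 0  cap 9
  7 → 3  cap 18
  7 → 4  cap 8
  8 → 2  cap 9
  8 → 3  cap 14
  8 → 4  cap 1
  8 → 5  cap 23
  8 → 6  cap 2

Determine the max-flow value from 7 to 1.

augment #1: 7→4→1 bottleneck 8, total now 8
augment #2: 7→0→6→1 bottleneck 5, total now 13
augment #3: 7→0→8→2→1 bottleneck 4, total now 17
augment #4: 7→3→5→2→1 bottleneck 4, total now 21
augment #5: 7→3→5→6→1 bottleneck 2, total now 23

Maximum flow value: 23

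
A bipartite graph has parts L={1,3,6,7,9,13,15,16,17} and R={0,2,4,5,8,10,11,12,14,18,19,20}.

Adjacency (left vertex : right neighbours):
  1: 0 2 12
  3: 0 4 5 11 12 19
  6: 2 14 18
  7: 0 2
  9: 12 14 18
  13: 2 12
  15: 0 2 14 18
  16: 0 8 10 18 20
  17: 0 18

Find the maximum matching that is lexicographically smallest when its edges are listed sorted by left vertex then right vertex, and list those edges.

Lex-smallest maximum matching: {(1,0), (3,4), (6,2), (9,12), (15,14), (16,8), (17,18)}

|M| = 7 (so the lex-smallest maximum matching has 7 edges)
process left vertices in ascending order; for each, take the smallest-labelled available neighbour that still permits 7 edges overall, or leave it unmatched if none does
lex-smallest matching: {1-0, 3-4, 6-2, 9-12, 15-14, 16-8, 17-18}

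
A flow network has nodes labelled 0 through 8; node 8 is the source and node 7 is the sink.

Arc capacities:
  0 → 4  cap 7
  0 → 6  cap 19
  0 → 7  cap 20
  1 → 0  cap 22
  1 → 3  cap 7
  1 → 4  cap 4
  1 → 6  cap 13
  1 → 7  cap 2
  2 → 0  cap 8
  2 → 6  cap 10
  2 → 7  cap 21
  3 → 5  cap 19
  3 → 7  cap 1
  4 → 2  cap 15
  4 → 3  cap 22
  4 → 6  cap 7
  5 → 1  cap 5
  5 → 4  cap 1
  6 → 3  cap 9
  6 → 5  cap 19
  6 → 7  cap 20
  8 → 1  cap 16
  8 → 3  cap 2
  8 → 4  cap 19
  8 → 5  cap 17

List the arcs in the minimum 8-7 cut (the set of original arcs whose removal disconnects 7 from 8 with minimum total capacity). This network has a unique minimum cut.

augment #1: 8→1→7 push 2
augment #2: 8→3→7 push 1
augment #3: 8→1→0→7 push 14
augment #4: 8→4→2→7 push 15
augment #5: 8→4→6→7 push 4
augment #6: 8→5→1→0→7 push 5
augment #7: 8→5→4→6→7 push 1
max flow = 42; residual-reachable set from 8 gives S-side
cut edges (S→T): {(3,7), (5,1), (5,4), (8,1), (8,4)} total cap 42

Min-cut arcs: {(3,7), (5,1), (5,4), (8,1), (8,4)} (total capacity 42)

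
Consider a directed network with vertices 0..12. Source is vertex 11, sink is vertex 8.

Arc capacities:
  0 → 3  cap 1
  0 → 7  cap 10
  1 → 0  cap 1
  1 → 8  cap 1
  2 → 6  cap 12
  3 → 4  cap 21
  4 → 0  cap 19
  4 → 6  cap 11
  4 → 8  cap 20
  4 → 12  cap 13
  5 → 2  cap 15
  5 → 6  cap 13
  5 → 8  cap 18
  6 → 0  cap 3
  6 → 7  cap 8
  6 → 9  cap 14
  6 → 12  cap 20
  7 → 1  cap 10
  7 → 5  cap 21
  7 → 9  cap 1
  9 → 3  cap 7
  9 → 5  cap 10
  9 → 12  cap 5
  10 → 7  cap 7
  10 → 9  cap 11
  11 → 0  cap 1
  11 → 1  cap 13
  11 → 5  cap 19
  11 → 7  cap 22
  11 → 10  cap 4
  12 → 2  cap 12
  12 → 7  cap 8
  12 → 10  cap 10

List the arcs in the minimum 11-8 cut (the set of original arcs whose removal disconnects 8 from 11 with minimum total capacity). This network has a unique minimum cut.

Min-cut arcs: {(0,3), (1,8), (5,8), (9,3)} (total capacity 27)

augment #1: 11→1→8 push 1
augment #2: 11→5→8 push 18
augment #3: 11→0→3→4→8 push 1
augment #4: 11→7→9→3→4→8 push 1
augment #5: 11→10→9→3→4→8 push 4
augment #6: 11→5→6→9→3→4→8 push 1
augment #7: 11→7→5→6→9→3→4→8 push 1
max flow = 27; residual-reachable set from 11 gives S-side
cut edges (S→T): {(0,3), (1,8), (5,8), (9,3)} total cap 27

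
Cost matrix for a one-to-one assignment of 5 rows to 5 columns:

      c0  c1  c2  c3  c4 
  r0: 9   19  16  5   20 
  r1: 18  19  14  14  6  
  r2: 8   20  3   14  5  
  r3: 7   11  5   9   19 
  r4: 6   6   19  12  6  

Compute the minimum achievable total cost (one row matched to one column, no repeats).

Minimum assignment cost: 27

optimal assignment: row0→col3 (cost 5), row1→col4 (cost 6), row2→col2 (cost 3), row3→col0 (cost 7), row4→col1 (cost 6)
total = 5 + 6 + 3 + 7 + 6 = 27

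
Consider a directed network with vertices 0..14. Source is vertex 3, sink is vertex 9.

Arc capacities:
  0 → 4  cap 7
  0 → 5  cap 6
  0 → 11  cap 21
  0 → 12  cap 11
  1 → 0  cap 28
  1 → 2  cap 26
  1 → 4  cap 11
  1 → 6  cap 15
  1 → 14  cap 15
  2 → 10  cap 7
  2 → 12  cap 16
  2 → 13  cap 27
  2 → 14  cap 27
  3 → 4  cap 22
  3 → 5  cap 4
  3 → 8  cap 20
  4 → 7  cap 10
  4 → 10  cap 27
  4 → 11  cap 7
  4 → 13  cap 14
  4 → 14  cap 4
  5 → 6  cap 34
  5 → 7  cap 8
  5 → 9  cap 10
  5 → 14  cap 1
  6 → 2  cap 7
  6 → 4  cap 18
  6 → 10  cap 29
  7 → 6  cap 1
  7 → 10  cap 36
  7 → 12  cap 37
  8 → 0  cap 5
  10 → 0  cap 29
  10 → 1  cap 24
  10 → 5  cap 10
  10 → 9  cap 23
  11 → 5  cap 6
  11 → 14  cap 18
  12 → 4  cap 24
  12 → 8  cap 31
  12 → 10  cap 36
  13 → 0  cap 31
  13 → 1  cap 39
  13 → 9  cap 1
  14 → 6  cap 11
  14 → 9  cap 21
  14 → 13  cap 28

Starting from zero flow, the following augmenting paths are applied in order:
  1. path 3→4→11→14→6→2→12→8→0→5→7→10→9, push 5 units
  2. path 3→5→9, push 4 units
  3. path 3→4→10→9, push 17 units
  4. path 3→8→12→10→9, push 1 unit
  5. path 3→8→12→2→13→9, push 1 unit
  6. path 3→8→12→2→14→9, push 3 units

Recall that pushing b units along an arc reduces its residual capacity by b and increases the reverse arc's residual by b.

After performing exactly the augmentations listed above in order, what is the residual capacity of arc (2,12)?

after path 1 (3→4→11→14→6→2→12→8→0→5→7→10→9, push 5): res(2,12)=11
after path 2 (3→5→9, push 4): res(2,12)=11
after path 3 (3→4→10→9, push 17): res(2,12)=11
after path 4 (3→8→12→10→9, push 1): res(2,12)=11
after path 5 (3→8→12→2→13→9, push 1): res(2,12)=12
after path 6 (3→8→12→2→14→9, push 3): res(2,12)=15

Residual capacity of (2,12): 15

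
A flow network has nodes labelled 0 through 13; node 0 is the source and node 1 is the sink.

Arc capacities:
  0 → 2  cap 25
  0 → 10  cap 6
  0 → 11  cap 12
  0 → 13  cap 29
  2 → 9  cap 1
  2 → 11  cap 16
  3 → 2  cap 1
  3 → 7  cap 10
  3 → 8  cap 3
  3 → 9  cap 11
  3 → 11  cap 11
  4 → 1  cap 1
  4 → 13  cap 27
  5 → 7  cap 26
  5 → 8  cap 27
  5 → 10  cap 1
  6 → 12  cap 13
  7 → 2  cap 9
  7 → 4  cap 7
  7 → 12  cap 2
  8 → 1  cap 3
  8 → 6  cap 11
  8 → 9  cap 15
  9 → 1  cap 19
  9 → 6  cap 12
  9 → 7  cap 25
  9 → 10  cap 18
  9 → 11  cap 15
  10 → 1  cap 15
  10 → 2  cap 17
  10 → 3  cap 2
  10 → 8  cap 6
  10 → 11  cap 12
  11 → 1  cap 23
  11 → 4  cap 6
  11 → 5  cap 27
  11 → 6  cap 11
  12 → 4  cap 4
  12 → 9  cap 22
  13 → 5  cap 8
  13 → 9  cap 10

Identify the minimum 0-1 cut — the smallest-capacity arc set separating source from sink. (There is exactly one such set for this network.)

Min-cut arcs: {(0,10), (0,11), (2,9), (2,11), (13,5), (13,9)} (total capacity 53)

augment #1: 0→10→1 push 6
augment #2: 0→11→1 push 12
augment #3: 0→2→9→1 push 1
augment #4: 0→2→11→1 push 11
augment #5: 0→13→9→1 push 10
augment #6: 0→2→11→4→1 push 1
augment #7: 0→13→5→8→1 push 3
augment #8: 0→13→5→10→1 push 1
augment #9: 0→13→5→8→9→1 push 4
augment #10: 0→2→11→5→8→9→1 push 4
max flow = 53; residual-reachable set from 0 gives S-side
cut edges (S→T): {(0,10), (0,11), (2,9), (2,11), (13,5), (13,9)} total cap 53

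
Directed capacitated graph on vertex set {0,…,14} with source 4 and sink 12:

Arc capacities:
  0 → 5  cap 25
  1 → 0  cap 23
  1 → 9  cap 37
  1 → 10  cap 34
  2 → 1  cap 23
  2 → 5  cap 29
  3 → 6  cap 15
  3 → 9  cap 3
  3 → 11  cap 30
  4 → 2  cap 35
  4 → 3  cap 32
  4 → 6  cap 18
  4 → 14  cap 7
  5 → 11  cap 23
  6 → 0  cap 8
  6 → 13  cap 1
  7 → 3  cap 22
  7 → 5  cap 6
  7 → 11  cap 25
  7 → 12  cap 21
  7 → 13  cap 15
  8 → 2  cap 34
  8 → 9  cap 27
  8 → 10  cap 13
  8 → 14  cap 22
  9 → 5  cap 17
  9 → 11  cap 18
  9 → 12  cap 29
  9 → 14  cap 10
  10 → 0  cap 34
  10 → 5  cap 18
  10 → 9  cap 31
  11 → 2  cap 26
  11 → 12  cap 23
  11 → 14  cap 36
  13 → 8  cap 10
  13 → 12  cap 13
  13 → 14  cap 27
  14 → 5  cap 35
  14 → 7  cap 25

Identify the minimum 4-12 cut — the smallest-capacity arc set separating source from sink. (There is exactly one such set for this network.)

augment #1: 4→3→9→12 push 3
augment #2: 4→3→11→12 push 23
augment #3: 4→6→13→12 push 1
augment #4: 4→14→7→12 push 7
augment #5: 4→2→1→9→12 push 23
augment #6: 4→3→11→14→7→12 push 6
augment #7: 4→2→5→11→14→7→12 push 8
augment #8: 4→2→5→11→14→7→13→12 push 4
max flow = 75; residual-reachable set from 4 gives S-side
cut edges (S→T): {(2,1), (3,9), (6,13), (11,12), (14,7)} total cap 75

Min-cut arcs: {(2,1), (3,9), (6,13), (11,12), (14,7)} (total capacity 75)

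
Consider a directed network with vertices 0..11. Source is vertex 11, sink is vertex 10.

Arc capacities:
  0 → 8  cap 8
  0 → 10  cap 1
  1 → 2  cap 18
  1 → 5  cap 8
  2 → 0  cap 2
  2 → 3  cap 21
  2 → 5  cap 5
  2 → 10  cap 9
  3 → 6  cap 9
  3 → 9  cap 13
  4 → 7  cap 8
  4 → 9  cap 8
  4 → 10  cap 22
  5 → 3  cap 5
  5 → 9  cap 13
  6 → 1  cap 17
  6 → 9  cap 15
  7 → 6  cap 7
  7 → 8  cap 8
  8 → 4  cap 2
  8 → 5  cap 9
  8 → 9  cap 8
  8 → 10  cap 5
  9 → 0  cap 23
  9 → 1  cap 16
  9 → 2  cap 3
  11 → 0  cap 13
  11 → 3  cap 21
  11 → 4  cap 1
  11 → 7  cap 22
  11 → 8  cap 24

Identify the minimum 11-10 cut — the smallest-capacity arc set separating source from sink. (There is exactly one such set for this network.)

augment #1: 11→0→10 push 1
augment #2: 11→4→10 push 1
augment #3: 11→8→10 push 5
augment #4: 11→8→4→10 push 2
augment #5: 11→3→9→2→10 push 3
augment #6: 11→3→6→1→2→10 push 6
max flow = 18; residual-reachable set from 11 gives S-side
cut edges (S→T): {(0,10), (2,10), (8,4), (8,10), (11,4)} total cap 18

Min-cut arcs: {(0,10), (2,10), (8,4), (8,10), (11,4)} (total capacity 18)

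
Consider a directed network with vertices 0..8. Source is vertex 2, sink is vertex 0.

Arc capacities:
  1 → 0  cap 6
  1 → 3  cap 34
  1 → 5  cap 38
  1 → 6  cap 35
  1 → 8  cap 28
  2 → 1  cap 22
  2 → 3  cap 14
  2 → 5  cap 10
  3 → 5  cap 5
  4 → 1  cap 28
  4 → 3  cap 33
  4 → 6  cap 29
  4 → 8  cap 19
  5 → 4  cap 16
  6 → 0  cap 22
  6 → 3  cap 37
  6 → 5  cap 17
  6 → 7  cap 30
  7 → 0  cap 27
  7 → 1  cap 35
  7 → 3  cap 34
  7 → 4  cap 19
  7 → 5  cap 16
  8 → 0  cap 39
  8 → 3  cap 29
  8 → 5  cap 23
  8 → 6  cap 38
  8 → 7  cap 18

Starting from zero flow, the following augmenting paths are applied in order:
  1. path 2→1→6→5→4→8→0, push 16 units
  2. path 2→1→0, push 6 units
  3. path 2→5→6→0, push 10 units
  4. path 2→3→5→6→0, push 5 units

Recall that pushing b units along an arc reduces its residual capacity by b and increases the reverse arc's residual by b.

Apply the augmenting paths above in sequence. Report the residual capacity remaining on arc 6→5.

after path 1 (2→1→6→5→4→8→0, push 16): res(6,5)=1
after path 2 (2→1→0, push 6): res(6,5)=1
after path 3 (2→5→6→0, push 10): res(6,5)=11
after path 4 (2→3→5→6→0, push 5): res(6,5)=16

Residual capacity of (6,5): 16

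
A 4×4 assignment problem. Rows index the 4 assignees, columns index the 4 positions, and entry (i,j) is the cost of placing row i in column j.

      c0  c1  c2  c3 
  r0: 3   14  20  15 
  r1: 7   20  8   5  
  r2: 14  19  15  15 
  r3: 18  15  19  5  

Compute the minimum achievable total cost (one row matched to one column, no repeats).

optimal assignment: row0→col0 (cost 3), row1→col2 (cost 8), row2→col1 (cost 19), row3→col3 (cost 5)
total = 3 + 8 + 19 + 5 = 35

Minimum assignment cost: 35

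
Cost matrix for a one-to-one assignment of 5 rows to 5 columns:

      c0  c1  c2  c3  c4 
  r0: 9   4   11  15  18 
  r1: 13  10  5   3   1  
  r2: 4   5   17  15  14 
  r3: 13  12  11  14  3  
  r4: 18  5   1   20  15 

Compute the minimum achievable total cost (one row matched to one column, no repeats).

Minimum assignment cost: 15

optimal assignment: row0→col1 (cost 4), row1→col3 (cost 3), row2→col0 (cost 4), row3→col4 (cost 3), row4→col2 (cost 1)
total = 4 + 3 + 4 + 3 + 1 = 15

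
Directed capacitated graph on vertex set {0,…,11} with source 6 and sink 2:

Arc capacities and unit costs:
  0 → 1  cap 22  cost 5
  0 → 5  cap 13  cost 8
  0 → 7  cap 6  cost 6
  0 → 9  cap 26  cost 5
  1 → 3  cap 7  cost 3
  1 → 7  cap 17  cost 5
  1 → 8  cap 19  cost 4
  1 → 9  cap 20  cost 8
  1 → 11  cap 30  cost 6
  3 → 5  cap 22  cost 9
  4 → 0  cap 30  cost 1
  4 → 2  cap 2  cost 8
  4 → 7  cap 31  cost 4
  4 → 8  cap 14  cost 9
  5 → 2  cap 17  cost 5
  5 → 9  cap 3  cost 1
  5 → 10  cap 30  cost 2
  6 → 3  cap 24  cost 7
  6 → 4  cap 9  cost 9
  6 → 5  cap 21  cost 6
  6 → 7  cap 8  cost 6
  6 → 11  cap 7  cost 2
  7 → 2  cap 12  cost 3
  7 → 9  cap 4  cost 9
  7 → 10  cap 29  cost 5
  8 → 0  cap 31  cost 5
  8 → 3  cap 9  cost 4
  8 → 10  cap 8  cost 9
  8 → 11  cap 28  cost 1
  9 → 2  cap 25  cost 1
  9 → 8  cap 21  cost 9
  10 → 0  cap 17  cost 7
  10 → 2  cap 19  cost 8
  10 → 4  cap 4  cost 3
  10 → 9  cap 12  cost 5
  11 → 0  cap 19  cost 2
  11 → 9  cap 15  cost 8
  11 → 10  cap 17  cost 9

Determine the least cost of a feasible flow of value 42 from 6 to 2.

shortest-cost path #1: 6→5→9→2 push 3 @ unit cost 8 (adds 24)
shortest-cost path #2: 6→7→2 push 8 @ unit cost 9 (adds 72)
shortest-cost path #3: 6→11→0→9→2 push 7 @ unit cost 10 (adds 70)
shortest-cost path #4: 6→5→2 push 17 @ unit cost 11 (adds 187)
shortest-cost path #5: 6→5→10→9→2 push 1 @ unit cost 14 (adds 14)
shortest-cost path #6: 6→4→7→2 push 4 @ unit cost 16 (adds 64)
shortest-cost path #7: 6→4→0→9→2 push 2 @ unit cost 16 (adds 32)
total cost = 463

Minimum cost for 42 units: 463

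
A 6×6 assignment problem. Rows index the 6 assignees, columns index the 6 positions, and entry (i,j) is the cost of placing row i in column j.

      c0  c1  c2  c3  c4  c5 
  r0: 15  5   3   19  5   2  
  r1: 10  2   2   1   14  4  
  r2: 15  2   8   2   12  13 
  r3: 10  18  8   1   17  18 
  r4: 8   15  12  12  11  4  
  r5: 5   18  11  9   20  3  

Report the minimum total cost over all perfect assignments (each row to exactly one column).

optimal assignment: row0→col4 (cost 5), row1→col2 (cost 2), row2→col1 (cost 2), row3→col3 (cost 1), row4→col5 (cost 4), row5→col0 (cost 5)
total = 5 + 2 + 2 + 1 + 4 + 5 = 19

Minimum assignment cost: 19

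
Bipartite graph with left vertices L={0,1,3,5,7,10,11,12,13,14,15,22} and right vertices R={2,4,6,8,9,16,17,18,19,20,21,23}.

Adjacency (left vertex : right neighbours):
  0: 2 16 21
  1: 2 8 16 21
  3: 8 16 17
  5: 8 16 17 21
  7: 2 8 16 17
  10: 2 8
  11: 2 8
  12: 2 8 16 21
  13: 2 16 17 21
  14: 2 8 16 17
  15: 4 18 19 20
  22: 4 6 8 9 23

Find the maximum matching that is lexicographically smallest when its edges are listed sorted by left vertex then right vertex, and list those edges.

|M| = 7 (so the lex-smallest maximum matching has 7 edges)
process left vertices in ascending order; for each, take the smallest-labelled available neighbour that still permits 7 edges overall, or leave it unmatched if none does
lex-smallest matching: {0-2, 1-8, 3-16, 5-17, 12-21, 15-4, 22-6}

Lex-smallest maximum matching: {(0,2), (1,8), (3,16), (5,17), (12,21), (15,4), (22,6)}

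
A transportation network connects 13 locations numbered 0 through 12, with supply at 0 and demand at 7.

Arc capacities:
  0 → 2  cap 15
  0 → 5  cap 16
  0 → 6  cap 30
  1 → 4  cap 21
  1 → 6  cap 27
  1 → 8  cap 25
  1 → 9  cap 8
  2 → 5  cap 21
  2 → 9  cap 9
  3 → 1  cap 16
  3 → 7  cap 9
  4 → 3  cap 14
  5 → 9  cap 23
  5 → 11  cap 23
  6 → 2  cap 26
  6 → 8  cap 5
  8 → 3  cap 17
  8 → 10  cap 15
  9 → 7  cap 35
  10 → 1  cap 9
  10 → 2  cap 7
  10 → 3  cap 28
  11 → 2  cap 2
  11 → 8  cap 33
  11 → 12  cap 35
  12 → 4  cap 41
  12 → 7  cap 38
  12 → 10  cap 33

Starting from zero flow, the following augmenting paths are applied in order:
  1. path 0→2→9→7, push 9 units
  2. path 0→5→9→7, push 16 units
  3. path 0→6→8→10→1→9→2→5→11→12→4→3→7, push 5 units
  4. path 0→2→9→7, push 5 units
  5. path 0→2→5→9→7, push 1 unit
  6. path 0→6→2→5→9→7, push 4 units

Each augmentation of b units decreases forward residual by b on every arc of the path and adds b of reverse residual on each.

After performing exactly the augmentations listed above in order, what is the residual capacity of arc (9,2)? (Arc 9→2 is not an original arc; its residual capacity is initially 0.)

Residual capacity of (9,2): 9

after path 1 (0→2→9→7, push 9): res(9,2)=9
after path 2 (0→5→9→7, push 16): res(9,2)=9
after path 3 (0→6→8→10→1→9→2→5→11→12→4→3→7, push 5): res(9,2)=4
after path 4 (0→2→9→7, push 5): res(9,2)=9
after path 5 (0→2→5→9→7, push 1): res(9,2)=9
after path 6 (0→6→2→5→9→7, push 4): res(9,2)=9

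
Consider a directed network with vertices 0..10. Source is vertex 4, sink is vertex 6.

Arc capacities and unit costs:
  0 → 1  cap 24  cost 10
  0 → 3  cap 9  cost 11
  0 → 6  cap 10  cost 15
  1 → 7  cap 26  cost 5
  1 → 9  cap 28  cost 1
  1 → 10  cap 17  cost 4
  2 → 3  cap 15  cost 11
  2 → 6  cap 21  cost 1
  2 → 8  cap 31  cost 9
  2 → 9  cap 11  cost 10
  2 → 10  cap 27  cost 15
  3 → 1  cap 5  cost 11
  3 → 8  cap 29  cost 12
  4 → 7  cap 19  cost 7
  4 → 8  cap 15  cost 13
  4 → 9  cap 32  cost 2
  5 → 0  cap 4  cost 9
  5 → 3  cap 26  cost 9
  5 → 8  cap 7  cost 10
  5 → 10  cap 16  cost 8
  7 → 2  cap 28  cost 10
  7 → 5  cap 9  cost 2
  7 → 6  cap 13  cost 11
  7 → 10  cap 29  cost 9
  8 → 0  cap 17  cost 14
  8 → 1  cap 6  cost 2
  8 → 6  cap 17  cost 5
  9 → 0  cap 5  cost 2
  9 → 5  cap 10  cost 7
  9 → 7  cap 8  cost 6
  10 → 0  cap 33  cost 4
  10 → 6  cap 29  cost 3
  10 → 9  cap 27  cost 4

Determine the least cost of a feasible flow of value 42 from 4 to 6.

Minimum cost for 42 units: 764

shortest-cost path #1: 4→7→6 push 13 @ unit cost 18 (adds 234)
shortest-cost path #2: 4→8→6 push 15 @ unit cost 18 (adds 270)
shortest-cost path #3: 4→7→2→6 push 6 @ unit cost 18 (adds 108)
shortest-cost path #4: 4→9→0→6 push 5 @ unit cost 19 (adds 95)
shortest-cost path #5: 4→9→7→2→6 push 3 @ unit cost 19 (adds 57)
total cost = 764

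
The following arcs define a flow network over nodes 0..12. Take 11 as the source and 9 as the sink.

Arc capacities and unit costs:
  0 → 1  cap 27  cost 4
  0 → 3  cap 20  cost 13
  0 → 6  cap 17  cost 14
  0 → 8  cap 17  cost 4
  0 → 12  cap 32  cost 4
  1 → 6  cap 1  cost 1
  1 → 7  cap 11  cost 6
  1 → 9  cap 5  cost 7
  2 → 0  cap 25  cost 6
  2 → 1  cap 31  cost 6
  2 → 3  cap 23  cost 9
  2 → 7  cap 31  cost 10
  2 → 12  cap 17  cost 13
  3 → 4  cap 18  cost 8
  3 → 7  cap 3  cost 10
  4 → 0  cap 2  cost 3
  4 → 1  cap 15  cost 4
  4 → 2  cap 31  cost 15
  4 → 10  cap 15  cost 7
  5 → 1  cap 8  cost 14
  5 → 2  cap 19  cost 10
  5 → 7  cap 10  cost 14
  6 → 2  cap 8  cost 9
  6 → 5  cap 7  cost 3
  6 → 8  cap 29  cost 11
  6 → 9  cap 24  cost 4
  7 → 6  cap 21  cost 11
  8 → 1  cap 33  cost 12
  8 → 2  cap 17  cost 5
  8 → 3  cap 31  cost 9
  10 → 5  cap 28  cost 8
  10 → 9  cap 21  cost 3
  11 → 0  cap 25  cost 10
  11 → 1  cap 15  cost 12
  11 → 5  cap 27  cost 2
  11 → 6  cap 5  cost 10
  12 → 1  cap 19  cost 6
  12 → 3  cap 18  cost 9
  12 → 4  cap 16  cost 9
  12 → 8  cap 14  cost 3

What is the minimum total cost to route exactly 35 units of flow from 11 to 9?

Minimum cost for 35 units: 887

shortest-cost path #1: 11→6→9 push 5 @ unit cost 14 (adds 70)
shortest-cost path #2: 11→1→6→9 push 1 @ unit cost 17 (adds 17)
shortest-cost path #3: 11→1→9 push 5 @ unit cost 19 (adds 95)
shortest-cost path #4: 11→0→6→9 push 17 @ unit cost 28 (adds 476)
shortest-cost path #5: 11→5→7→6→9 push 1 @ unit cost 31 (adds 31)
shortest-cost path #6: 11→0→12→4→10→9 push 6 @ unit cost 33 (adds 198)
total cost = 887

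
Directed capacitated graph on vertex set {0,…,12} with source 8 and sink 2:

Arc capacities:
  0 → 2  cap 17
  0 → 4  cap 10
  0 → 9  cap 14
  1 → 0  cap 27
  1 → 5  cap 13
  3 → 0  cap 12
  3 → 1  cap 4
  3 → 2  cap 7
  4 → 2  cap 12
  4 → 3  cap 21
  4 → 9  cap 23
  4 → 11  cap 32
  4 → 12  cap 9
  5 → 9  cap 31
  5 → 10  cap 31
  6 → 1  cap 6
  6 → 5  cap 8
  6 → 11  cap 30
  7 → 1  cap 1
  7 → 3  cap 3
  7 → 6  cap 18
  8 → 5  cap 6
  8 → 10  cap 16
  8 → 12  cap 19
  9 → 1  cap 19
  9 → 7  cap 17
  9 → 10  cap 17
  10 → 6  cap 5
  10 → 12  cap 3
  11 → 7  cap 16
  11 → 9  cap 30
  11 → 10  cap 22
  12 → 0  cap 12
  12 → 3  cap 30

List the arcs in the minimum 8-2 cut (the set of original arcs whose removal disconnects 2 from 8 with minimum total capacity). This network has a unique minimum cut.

augment #1: 8→12→0→2 push 12
augment #2: 8→12→3→2 push 7
augment #3: 8→5→9→1→0→2 push 5
augment #4: 8→5→9→1→0→4→2 push 1
augment #5: 8→10→6→1→0→4→2 push 5
augment #6: 8→10→12→3→0→4→2 push 3
max flow = 33; residual-reachable set from 8 gives S-side
cut edges (S→T): {(8,5), (8,12), (10,6), (10,12)} total cap 33

Min-cut arcs: {(8,5), (8,12), (10,6), (10,12)} (total capacity 33)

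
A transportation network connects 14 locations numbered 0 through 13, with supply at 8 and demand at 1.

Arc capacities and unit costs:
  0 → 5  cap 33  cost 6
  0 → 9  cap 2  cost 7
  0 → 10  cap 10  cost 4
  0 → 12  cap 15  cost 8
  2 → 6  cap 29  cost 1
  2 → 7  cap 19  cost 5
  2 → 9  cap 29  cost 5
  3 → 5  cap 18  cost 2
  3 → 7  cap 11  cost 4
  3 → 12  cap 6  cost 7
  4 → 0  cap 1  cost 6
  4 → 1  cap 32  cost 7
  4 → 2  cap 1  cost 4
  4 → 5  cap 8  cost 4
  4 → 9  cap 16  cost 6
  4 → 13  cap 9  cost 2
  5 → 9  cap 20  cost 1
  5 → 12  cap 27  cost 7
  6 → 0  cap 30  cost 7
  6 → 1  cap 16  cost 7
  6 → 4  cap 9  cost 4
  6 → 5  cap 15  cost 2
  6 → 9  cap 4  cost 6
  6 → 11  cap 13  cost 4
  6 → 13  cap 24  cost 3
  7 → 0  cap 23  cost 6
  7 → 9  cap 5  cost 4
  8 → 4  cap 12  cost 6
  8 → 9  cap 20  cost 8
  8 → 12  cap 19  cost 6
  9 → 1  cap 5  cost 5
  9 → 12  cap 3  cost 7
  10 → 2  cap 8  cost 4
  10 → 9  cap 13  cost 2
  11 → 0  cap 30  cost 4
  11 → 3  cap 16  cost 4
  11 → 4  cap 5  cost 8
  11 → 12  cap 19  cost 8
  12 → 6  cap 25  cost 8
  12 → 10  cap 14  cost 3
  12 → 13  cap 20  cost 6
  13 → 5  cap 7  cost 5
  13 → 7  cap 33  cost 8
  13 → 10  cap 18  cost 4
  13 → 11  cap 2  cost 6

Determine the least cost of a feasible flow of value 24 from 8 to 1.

shortest-cost path #1: 8→9→1 push 5 @ unit cost 13 (adds 65)
shortest-cost path #2: 8→4→1 push 12 @ unit cost 13 (adds 156)
shortest-cost path #3: 8→12→6→1 push 7 @ unit cost 21 (adds 147)
total cost = 368

Minimum cost for 24 units: 368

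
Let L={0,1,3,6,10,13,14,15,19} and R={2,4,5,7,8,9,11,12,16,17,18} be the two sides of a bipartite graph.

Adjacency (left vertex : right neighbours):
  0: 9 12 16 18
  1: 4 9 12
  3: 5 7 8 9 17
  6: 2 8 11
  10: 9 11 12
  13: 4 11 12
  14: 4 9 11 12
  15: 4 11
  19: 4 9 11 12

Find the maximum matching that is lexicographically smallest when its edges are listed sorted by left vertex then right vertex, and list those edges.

Lex-smallest maximum matching: {(0,16), (1,4), (3,5), (6,2), (10,9), (13,11), (14,12)}

|M| = 7 (so the lex-smallest maximum matching has 7 edges)
process left vertices in ascending order; for each, take the smallest-labelled available neighbour that still permits 7 edges overall, or leave it unmatched if none does
lex-smallest matching: {0-16, 1-4, 3-5, 6-2, 10-9, 13-11, 14-12}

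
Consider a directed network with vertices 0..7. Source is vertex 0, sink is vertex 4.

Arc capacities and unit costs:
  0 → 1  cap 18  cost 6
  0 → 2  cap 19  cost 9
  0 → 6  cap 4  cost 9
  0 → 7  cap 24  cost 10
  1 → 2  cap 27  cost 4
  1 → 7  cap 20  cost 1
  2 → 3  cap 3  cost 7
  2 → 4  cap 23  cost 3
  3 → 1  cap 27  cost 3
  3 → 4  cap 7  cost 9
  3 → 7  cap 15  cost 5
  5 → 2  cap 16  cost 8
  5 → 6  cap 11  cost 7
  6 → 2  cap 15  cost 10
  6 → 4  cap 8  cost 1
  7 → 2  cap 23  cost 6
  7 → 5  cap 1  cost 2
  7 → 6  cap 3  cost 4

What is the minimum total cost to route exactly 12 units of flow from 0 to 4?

shortest-cost path #1: 0→6→4 push 4 @ unit cost 10 (adds 40)
shortest-cost path #2: 0→2→4 push 8 @ unit cost 12 (adds 96)
total cost = 136

Minimum cost for 12 units: 136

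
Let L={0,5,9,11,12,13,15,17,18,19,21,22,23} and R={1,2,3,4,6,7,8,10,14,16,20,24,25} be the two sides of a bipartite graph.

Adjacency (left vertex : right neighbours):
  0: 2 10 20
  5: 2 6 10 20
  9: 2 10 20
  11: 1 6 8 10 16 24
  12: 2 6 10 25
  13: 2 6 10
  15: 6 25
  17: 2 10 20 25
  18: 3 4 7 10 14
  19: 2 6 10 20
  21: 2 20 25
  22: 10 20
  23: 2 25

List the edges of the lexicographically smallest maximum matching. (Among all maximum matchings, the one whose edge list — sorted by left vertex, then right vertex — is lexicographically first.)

Lex-smallest maximum matching: {(0,2), (5,6), (9,10), (11,1), (12,25), (17,20), (18,3)}

|M| = 7 (so the lex-smallest maximum matching has 7 edges)
process left vertices in ascending order; for each, take the smallest-labelled available neighbour that still permits 7 edges overall, or leave it unmatched if none does
lex-smallest matching: {0-2, 5-6, 9-10, 11-1, 12-25, 17-20, 18-3}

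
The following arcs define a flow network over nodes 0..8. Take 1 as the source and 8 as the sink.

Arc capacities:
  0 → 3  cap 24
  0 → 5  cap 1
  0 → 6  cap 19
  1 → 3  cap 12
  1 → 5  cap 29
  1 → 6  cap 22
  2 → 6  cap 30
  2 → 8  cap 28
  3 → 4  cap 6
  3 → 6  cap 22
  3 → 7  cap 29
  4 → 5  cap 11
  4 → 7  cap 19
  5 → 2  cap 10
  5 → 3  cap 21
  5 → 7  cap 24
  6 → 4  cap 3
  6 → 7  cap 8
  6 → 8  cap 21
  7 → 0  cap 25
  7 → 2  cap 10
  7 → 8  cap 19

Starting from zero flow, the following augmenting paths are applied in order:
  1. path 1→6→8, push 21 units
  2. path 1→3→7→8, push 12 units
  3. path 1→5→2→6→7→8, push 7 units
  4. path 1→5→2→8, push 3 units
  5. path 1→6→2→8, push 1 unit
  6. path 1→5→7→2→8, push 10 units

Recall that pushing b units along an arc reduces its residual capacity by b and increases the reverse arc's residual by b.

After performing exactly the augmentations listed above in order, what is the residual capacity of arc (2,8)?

after path 1 (1→6→8, push 21): res(2,8)=28
after path 2 (1→3→7→8, push 12): res(2,8)=28
after path 3 (1→5→2→6→7→8, push 7): res(2,8)=28
after path 4 (1→5→2→8, push 3): res(2,8)=25
after path 5 (1→6→2→8, push 1): res(2,8)=24
after path 6 (1→5→7→2→8, push 10): res(2,8)=14

Residual capacity of (2,8): 14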